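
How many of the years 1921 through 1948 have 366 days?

Years divisible by 4 in [1921, 1948]: 1924, 1928, 1932, 1936, 1940, 1944, 1948.
No century exceptions apply. Count: 7.

7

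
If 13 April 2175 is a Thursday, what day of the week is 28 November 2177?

Day-of-year of April 13, 2175: 103.
Day-of-year of November 28, 2177: 332.
2175 has 365 days, so 365 − 103 = 262 days remain in 2175.
Full years: 2176: 366. Sum = 366.
Total: 262 + 366 + 332 = 960 days.
960 mod 7 = 1, so 1 day after Thursday is Friday.

Friday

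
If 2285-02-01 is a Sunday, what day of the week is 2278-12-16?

Monday

Count forward from the earlier date (December 16, 2278) to the later (February 1, 2285):
December 16, 2278 → December 16, 2279: 365 days.
December 16, 2279 → December 16, 2280: 366 days (2280 is a leap year).
December 16, 2280 → December 16, 2281: 365 days.
December 16, 2281 → December 16, 2282: 365 days.
December 16, 2282 → December 16, 2283: 365 days.
December 16, 2283 → December 16, 2284: 366 days (2284 is a leap year).
December 2284: 31 − 16 = 15 days remain.
Then January (31): 31 days.
February 1, 2285: 1 day (2285 is not a leap year).
Residual: 47 days.
Total: 2239 days.
2239 mod 7 = 6, so 6 days before Sunday is Monday.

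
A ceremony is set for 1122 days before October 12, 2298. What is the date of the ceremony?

September 16, 2295

Count 1122 days before October 12, 2298:
September 16, 2295 → September 16, 2296: 366 days (2296 is a leap year).
September 16, 2296 → September 16, 2297: 365 days.
September 16, 2297 → September 16, 2298: 365 days.
September 2298: 30 − 16 = 14 days remain.
October 1–12, 2298: 12 days.
Residual: 26 days.
Total: 1122 days.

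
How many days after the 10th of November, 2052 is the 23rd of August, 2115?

Day-of-year of November 10, 2052: 315.
Day-of-year of August 23, 2115: 235.
2052 has 366 days, so 366 − 315 = 51 days remain in 2052.
Full years 2053–2114: 48 common + 14 leap = 48×365 + 14×366 = 22644 days.
Total: 51 + 22644 + 235 = 22930 days.

22930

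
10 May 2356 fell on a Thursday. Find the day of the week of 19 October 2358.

Sunday

May 10, 2356 → May 10, 2357: 365 days.
May 10, 2357 → May 10, 2358: 365 days.
May 2358: 31 − 10 = 21 days remain.
Then June (30), July (31), August (31), September (30): 30 + 31 + 31 + 30 = 122 days.
October 1–19, 2358: 19 days.
Residual: 162 days.
Total: 892 days.
892 mod 7 = 3, so 3 days after Thursday is Sunday.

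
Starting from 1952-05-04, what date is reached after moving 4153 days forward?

1963-09-17

Count 4153 days after May 4, 1952:
Day-of-year of May 4, 1952: 125.
Day-of-year of September 17, 1963: 260.
1952 has 366 days, so 366 − 125 = 241 days remain in 1952.
Full years 1953–1962: 8 common + 2 leap = 8×365 + 2×366 = 3652 days.
Total: 241 + 3652 + 260 = 4153 days.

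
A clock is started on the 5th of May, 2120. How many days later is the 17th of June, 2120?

43

May 2120: 31 − 5 = 26 days remain.
June 1–17, 2120: 17 days.
Total: 26 + 17 = 43 days.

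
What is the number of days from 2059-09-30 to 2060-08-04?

309

September 2059: 30 − 30 = 0 days remain.
Then 10 full months totalling 305 days.
August 1–4, 2060: 4 days.
Total: 0 + 305 + 4 = 309 days.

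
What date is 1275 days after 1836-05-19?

1839-11-15

Count 1275 days after May 19, 1836:
May 19, 1836 → May 19, 1837: 365 days.
May 19, 1837 → May 19, 1838: 365 days.
May 19, 1838 → May 19, 1839: 365 days.
May 1839: 31 − 19 = 12 days remain.
Then June (30), July (31), August (31), September (30), October (31): 30 + 31 + 31 + 30 + 31 = 153 days.
November 1–15, 1839: 15 days.
Residual: 180 days.
Total: 1275 days.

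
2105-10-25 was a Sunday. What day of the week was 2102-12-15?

Friday

Count forward from the earlier date (December 15, 2102) to the later (October 25, 2105):
Day-of-year of December 15, 2102: 349.
Day-of-year of October 25, 2105: 298.
2102 has 365 days, so 365 − 349 = 16 days remain in 2102.
Full years: 2103: 365; 2104: 366. Sum = 731.
Total: 16 + 731 + 298 = 1045 days.
1045 mod 7 = 2, so 2 days before Sunday is Friday.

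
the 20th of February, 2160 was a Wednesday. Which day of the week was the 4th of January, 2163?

February 20, 2160 → February 20, 2161: 366 days (2160 is a leap year).
February 20, 2161 → February 20, 2162: 365 days.
February 2162: 28 − 20 = 8 days remain (2162 is not a leap year, so February has 28 days).
Then 10 full months totalling 306 days.
January 1–4, 2163: 4 days.
Residual: 318 days.
Total: 1049 days.
1049 mod 7 = 6, so 6 days after Wednesday is Tuesday.

Tuesday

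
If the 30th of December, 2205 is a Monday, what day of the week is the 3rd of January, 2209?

December 30, 2205 → December 30, 2206: 365 days.
December 30, 2206 → December 30, 2207: 365 days.
December 30, 2207 → December 30, 2208: 366 days (2208 is a leap year).
December 2208: 31 − 30 = 1 day remains.
January 1–3, 2209: 3 days.
Residual: 4 days.
Total: 1100 days.
1100 mod 7 = 1, so 1 day after Monday is Tuesday.

Tuesday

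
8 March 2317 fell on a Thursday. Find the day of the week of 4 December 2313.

Thursday

Count forward from the earlier date (December 4, 2313) to the later (March 8, 2317):
Day-of-year of December 4, 2313: 338.
Day-of-year of March 8, 2317: 67.
2313 has 365 days, so 365 − 338 = 27 days remain in 2313.
Full years: 2314: 365; 2315: 365; 2316: 366. Sum = 1096.
Total: 27 + 1096 + 67 = 1190 days.
1190 is a multiple of 7, so 4 December 2313 falls on the same weekday: Thursday.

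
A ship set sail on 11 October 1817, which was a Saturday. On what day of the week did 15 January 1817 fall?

Wednesday

Count forward from the earlier date (January 15, 1817) to the later (October 11, 1817):
January 1817: 31 − 15 = 16 days remain.
Then February 1817 (28), March (31), April (30), May (31), June (30), July (31), August (31), September (30): 28 + 31 + 30 + 31 + 30 + 31 + 31 + 30 = 242 days.
October 1–11, 1817: 11 days.
Total: 16 + 242 + 11 = 269 days.
269 mod 7 = 3, so 3 days before Saturday is Wednesday.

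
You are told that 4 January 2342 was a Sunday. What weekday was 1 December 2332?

Thursday

Count forward from the earlier date (December 1, 2332) to the later (January 4, 2342):
Day-of-year of December 1, 2332: 336.
Day-of-year of January 4, 2342: 4.
2332 has 366 days, so 366 − 336 = 30 days remain in 2332.
Full years 2333–2341: 7 common + 2 leap = 7×365 + 2×366 = 3287 days.
Total: 30 + 3287 + 4 = 3321 days.
3321 mod 7 = 3, so 3 days before Sunday is Thursday.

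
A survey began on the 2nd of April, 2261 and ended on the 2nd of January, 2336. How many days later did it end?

27302

Day-of-year of April 2, 2261: 92.
Day-of-year of January 2, 2336: 2.
2261 has 365 days, so 365 − 92 = 273 days remain in 2261.
Full years 2262–2335: 57 common + 17 leap = 57×365 + 17×366 = 27027 days.
Total: 273 + 27027 + 2 = 27302 days.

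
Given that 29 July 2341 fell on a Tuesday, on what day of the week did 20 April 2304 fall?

Wednesday

Count forward from the earlier date (April 20, 2304) to the later (July 29, 2341):
From April 20, 2304 to April 20, 2341: 37 years, of which 9 contain a Feb 29 — 28×365 + 9×366 = 13514 days.
April 2341: 30 − 20 = 10 days remain.
Then May (31), June (30): 31 + 30 = 61 days.
July 1–29, 2341: 29 days.
Residual: 100 days.
Total: 13614 days.
13614 mod 7 = 6, so 6 days before Tuesday is Wednesday.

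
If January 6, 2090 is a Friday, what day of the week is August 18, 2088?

Count forward from the earlier date (August 18, 2088) to the later (January 6, 2090):
August 18, 2088 → August 18, 2089: 365 days.
August 2089: 31 − 18 = 13 days remain.
Then September (30), October (31), November (30), December (31): 30 + 31 + 30 + 31 = 122 days.
January 1–6, 2090: 6 days.
Residual: 141 days.
Total: 506 days.
506 mod 7 = 2, so 2 days before Friday is Wednesday.

Wednesday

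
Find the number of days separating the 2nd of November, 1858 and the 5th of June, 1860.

November 1858: 30 − 2 = 28 days remain.
Then 18 full months totalling 548 days.
June 1–5, 1860: 5 days.
Total: 28 + 548 + 5 = 581 days.

581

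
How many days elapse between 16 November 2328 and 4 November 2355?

9849

From November 16, 2328 to November 16, 2354: 26 years, of which 6 contain a Feb 29 — 20×365 + 6×366 = 9496 days.
November 2354: 30 − 16 = 14 days remain.
Then 11 full months totalling 335 days.
November 1–4, 2355: 4 days.
Residual: 353 days.
Total: 9849 days.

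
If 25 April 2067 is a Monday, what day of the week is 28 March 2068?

Day-of-year of April 25, 2067: 115.
Day-of-year of March 28, 2068: 88.
2067 has 365 days, so 365 − 115 = 250 days remain in 2067.
Total: 250 + 88 = 338 days.
338 mod 7 = 2, so 2 days after Monday is Wednesday.

Wednesday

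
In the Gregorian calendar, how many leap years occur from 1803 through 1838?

Years divisible by 4 in [1803, 1838]: 1804, 1808, 1812, 1816, 1820, 1824, 1828, 1832, 1836.
No century exceptions apply. Count: 9.

9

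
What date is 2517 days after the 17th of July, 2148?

the 8th of June, 2155

Count 2517 days after July 17, 2148:
July 17, 2148 → July 17, 2149: 365 days.
July 17, 2149 → July 17, 2150: 365 days.
July 17, 2150 → July 17, 2151: 365 days.
July 17, 2151 → July 17, 2152: 366 days (2152 is a leap year).
July 17, 2152 → July 17, 2153: 365 days.
July 17, 2153 → July 17, 2154: 365 days.
July 2154: 31 − 17 = 14 days remain.
Then 10 full months totalling 304 days.
June 1–8, 2155: 8 days.
Residual: 326 days.
Total: 2517 days.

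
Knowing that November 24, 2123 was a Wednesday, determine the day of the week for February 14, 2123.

Count forward from the earlier date (February 14, 2123) to the later (November 24, 2123):
February 2123: 28 − 14 = 14 days remain (2123 is not a leap year, so February has 28 days).
Then March (31), April (30), May (31), June (30), July (31), August (31), September (30), October (31): 31 + 30 + 31 + 30 + 31 + 31 + 30 + 31 = 245 days.
November 1–24, 2123: 24 days.
Total: 14 + 245 + 24 = 283 days.
283 mod 7 = 3, so 3 days before Wednesday is Sunday.

Sunday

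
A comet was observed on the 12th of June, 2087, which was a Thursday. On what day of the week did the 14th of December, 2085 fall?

Friday

Count forward from the earlier date (December 14, 2085) to the later (June 12, 2087):
December 14, 2085 → December 14, 2086: 365 days.
December 2086: 31 − 14 = 17 days remain.
Then January (31), February 2087 (28), March (31), April (30), May (31): 31 + 28 + 31 + 30 + 31 = 151 days.
June 1–12, 2087: 12 days.
Residual: 180 days.
Total: 545 days.
545 mod 7 = 6, so 6 days before Thursday is Friday.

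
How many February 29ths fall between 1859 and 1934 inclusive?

Years divisible by 4: 1860, 1864, …, 1932 — 19 in all.
Of these, 1900 is divisible by 100 but not 400, so not leap.
Leap years: 19 − 1 = 18.

18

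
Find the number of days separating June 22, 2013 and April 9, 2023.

Day-of-year of June 22, 2013: 173.
Day-of-year of April 9, 2023: 99.
2013 has 365 days, so 365 − 173 = 192 days remain in 2013.
Full years 2014–2022: 7 common + 2 leap = 7×365 + 2×366 = 3287 days.
Total: 192 + 3287 + 99 = 3578 days.

3578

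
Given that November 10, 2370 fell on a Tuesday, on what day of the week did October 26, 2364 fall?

Monday

Count forward from the earlier date (October 26, 2364) to the later (November 10, 2370):
Day-of-year of October 26, 2364: 300.
Day-of-year of November 10, 2370: 314.
2364 has 366 days, so 366 − 300 = 66 days remain in 2364.
Full years: 2365: 365; 2366: 365; 2367: 365; 2368: 366; 2369: 365. Sum = 1826.
Total: 66 + 1826 + 314 = 2206 days.
2206 mod 7 = 1, so 1 day before Tuesday is Monday.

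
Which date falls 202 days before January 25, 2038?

July 7, 2037

Count 202 days before January 25, 2038:
July 2037: 31 − 7 = 24 days remain.
Then August (31), September (30), October (31), November (30), December (31): 31 + 30 + 31 + 30 + 31 = 153 days.
January 1–25, 2038: 25 days.
Residual: 202 days.
Total: 202 days.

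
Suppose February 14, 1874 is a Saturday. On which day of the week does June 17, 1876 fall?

Day-of-year of February 14, 1874: 45.
Day-of-year of June 17, 1876: 169.
1874 has 365 days, so 365 − 45 = 320 days remain in 1874.
Full years: 1875: 365. Sum = 365.
Total: 320 + 365 + 169 = 854 days.
854 is a multiple of 7, so June 17, 1876 falls on the same weekday: Saturday.

Saturday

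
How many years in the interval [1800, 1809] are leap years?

2

Years divisible by 4 in [1800, 1809]: 1800, 1804, 1808.
Of these, 1800 is divisible by 100 but not 400, so not leap.
Leap years: 3 − 1 = 2.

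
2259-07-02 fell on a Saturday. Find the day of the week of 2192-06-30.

Count forward from the earlier date (June 30, 2192) to the later (July 2, 2259):
From June 30, 2192 to June 30, 2259: 67 years, of which 15 contain a Feb 29 — 52×365 + 15×366 = 24470 days.
(2200 is not a leap year (divisible by 100 but not 400).)
June 2259: 30 − 30 = 0 days remain.
July 1–2, 2259: 2 days.
Residual: 2 days.
Total: 24472 days.
24472 is a multiple of 7, so 2192-06-30 falls on the same weekday: Saturday.

Saturday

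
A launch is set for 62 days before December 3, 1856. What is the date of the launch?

October 2, 1856

Count 62 days before December 3, 1856:
October 1856: 31 − 2 = 29 days remain.
Then November (30): 30 days.
December 1–3, 1856: 3 days.
Total: 29 + 30 + 3 = 62 days.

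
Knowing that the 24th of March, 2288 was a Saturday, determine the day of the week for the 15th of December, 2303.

Tuesday

From March 24, 2288 to March 24, 2303: 15 years, of which 2 contain a Feb 29 — 13×365 + 2×366 = 5477 days.
(2300 is not a leap year (divisible by 100 but not 400).)
March 2303: 31 − 24 = 7 days remain.
Then April (30), May (31), June (30), July (31), August (31), September (30), October (31), November (30): 30 + 31 + 30 + 31 + 31 + 30 + 31 + 30 = 244 days.
December 1–15, 2303: 15 days.
Residual: 266 days.
Total: 5743 days.
5743 mod 7 = 3, so 3 days after Saturday is Tuesday.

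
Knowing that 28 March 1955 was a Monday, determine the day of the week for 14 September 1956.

Friday

Day-of-year of March 28, 1955: 87.
Day-of-year of September 14, 1956: 258.
1955 has 365 days, so 365 − 87 = 278 days remain in 1955.
Total: 278 + 258 = 536 days.
536 mod 7 = 4, so 4 days after Monday is Friday.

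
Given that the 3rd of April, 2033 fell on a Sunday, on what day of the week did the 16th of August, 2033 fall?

April 2033: 30 − 3 = 27 days remain.
Then May (31), June (30), July (31): 31 + 30 + 31 = 92 days.
August 1–16, 2033: 16 days.
Total: 27 + 92 + 16 = 135 days.
135 mod 7 = 2, so 2 days after Sunday is Tuesday.

Tuesday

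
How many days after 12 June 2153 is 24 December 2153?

June 2153: 30 − 12 = 18 days remain.
Then July (31), August (31), September (30), October (31), November (30): 31 + 31 + 30 + 31 + 30 = 153 days.
December 1–24, 2153: 24 days.
Total: 18 + 153 + 24 = 195 days.

195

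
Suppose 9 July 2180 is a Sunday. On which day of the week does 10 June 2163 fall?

Friday

Count forward from the earlier date (June 10, 2163) to the later (July 9, 2180):
Day-of-year of June 10, 2163: 161.
Day-of-year of July 9, 2180: 191.
2163 has 365 days, so 365 − 161 = 204 days remain in 2163.
Full years 2164–2179: 12 common + 4 leap = 12×365 + 4×366 = 5844 days.
Total: 204 + 5844 + 191 = 6239 days.
6239 mod 7 = 2, so 2 days before Sunday is Friday.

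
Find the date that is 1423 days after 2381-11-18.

2385-10-11

Count 1423 days after November 18, 2381:
November 18, 2381 → November 18, 2382: 365 days.
November 18, 2382 → November 18, 2383: 365 days.
November 18, 2383 → November 18, 2384: 366 days (2384 is a leap year).
November 2384: 30 − 18 = 12 days remain.
Then 10 full months totalling 304 days.
October 1–11, 2385: 11 days.
Residual: 327 days.
Total: 1423 days.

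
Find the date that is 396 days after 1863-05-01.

1864-05-31

Count 396 days after May 1, 1863:
May 1863: 31 − 1 = 30 days remain.
Then 11 full months totalling 335 days.
May 1–31, 1864: 31 days.
Total: 30 + 335 + 31 = 396 days.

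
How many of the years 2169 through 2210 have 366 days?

9

Years divisible by 4 in [2169, 2210]: 2172, 2176, 2180, 2184, 2188, 2192, 2196, 2200, 2204, 2208.
Of these, 2200 is divisible by 100 but not 400, so not leap.
Leap years: 10 − 1 = 9.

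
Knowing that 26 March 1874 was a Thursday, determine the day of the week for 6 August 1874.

March 1874: 31 − 26 = 5 days remain.
Then April (30), May (31), June (30), July (31): 30 + 31 + 30 + 31 = 122 days.
August 1–6, 1874: 6 days.
Total: 5 + 122 + 6 = 133 days.
133 is a multiple of 7, so 6 August 1874 falls on the same weekday: Thursday.

Thursday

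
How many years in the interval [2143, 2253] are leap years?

Years divisible by 4: 2144, 2148, …, 2252 — 28 in all.
Of these, 2200 is divisible by 100 but not 400, so not leap.
Leap years: 28 − 1 = 27.

27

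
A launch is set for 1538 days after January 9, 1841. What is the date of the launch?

March 27, 1845

Count 1538 days after January 9, 1841:
January 9, 1841 → January 9, 1842: 365 days.
January 9, 1842 → January 9, 1843: 365 days.
January 9, 1843 → January 9, 1844: 365 days.
January 9, 1844 → January 9, 1845: 366 days (1844 is a leap year).
January 1845: 31 − 9 = 22 days remain.
Then February 1845 (28): 28 days.
March 1–27, 1845: 27 days.
Residual: 77 days.
Total: 1538 days.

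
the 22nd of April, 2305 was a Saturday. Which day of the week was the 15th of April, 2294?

Sunday

Count forward from the earlier date (April 15, 2294) to the later (April 22, 2305):
From April 15, 2294 to April 15, 2305: 11 years, of which 2 contain a Feb 29 — 9×365 + 2×366 = 4017 days.
(2300 is not a leap year (divisible by 100 but not 400).)
Within April 2305: 22 − 15 = 7 days.
Total: 4024 days.
4024 mod 7 = 6, so 6 days before Saturday is Sunday.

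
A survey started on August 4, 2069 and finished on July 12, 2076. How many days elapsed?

Day-of-year of August 4, 2069: 216.
Day-of-year of July 12, 2076: 194.
2069 has 365 days, so 365 − 216 = 149 days remain in 2069.
Full years: 2070: 365; 2071: 365; 2072: 366; 2073: 365; 2074: 365; 2075: 365. Sum = 2191.
Total: 149 + 2191 + 194 = 2534 days.

2534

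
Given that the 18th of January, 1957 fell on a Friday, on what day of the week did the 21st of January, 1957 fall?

Monday

Within January 1957: 21 − 18 = 3 days.
3 mod 7 = 3, so 3 days after Friday is Monday.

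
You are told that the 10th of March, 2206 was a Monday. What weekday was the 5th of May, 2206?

March 2206: 31 − 10 = 21 days remain.
Then April (30): 30 days.
May 1–5, 2206: 5 days.
Total: 21 + 30 + 5 = 56 days.
56 is a multiple of 7, so the 5th of May, 2206 falls on the same weekday: Monday.

Monday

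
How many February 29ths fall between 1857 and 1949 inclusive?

22

Years divisible by 4: 1860, 1864, …, 1948 — 23 in all.
Of these, 1900 is divisible by 100 but not 400, so not leap.
Leap years: 23 − 1 = 22.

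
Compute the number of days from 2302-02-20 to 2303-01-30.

Day-of-year of February 20, 2302: 51.
Day-of-year of January 30, 2303: 30.
2302 has 365 days, so 365 − 51 = 314 days remain in 2302.
Total: 314 + 30 = 344 days.

344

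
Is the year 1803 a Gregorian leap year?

1803 is not a leap year.

No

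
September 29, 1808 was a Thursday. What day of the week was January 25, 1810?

September 29, 1808 → September 29, 1809: 365 days.
September 1809: 30 − 29 = 1 day remains.
Then October (31), November (30), December (31): 31 + 30 + 31 = 92 days.
January 1–25, 1810: 25 days.
Residual: 118 days.
Total: 483 days.
483 is a multiple of 7, so January 25, 1810 falls on the same weekday: Thursday.

Thursday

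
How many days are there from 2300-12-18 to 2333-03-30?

From December 18, 2300 to December 18, 2332: 32 years, of which 8 contain a Feb 29 — 24×365 + 8×366 = 11688 days.
December 2332: 31 − 18 = 13 days remain.
Then January (31), February 2333 (28): 31 + 28 = 59 days.
March 1–30, 2333: 30 days.
Residual: 102 days.
Total: 11790 days.

11790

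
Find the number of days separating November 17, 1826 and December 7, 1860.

12439

From November 17, 1826 to November 17, 1860: 34 years, of which 9 contain a Feb 29 — 25×365 + 9×366 = 12419 days.
November 1860: 30 − 17 = 13 days remain.
December 1–7, 1860: 7 days.
Residual: 20 days.
Total: 12439 days.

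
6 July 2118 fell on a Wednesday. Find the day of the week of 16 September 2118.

July 2118: 31 − 6 = 25 days remain.
Then August (31): 31 days.
September 1–16, 2118: 16 days.
Total: 25 + 31 + 16 = 72 days.
72 mod 7 = 2, so 2 days after Wednesday is Friday.

Friday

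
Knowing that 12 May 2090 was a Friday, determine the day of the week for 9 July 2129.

From May 12, 2090 to May 12, 2129: 39 years, of which 9 contain a Feb 29 — 30×365 + 9×366 = 14244 days.
(2100 is not a leap year (divisible by 100 but not 400).)
May 2129: 31 − 12 = 19 days remain.
Then June (30): 30 days.
July 1–9, 2129: 9 days.
Residual: 58 days.
Total: 14302 days.
14302 mod 7 = 1, so 1 day after Friday is Saturday.

Saturday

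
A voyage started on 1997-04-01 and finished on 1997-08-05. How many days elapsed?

126

April 1997: 30 − 1 = 29 days remain.
Then May (31), June (30), July (31): 31 + 30 + 31 = 92 days.
August 1–5, 1997: 5 days.
Total: 29 + 92 + 5 = 126 days.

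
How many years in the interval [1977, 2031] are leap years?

13

Years divisible by 4: 1980, 1984, …, 2028 — 13 in all.
2000 is divisible by 400, so still leap.
No century exceptions apply. Count: 13.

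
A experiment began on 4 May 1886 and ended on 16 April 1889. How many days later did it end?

1078

May 4, 1886 → May 4, 1887: 365 days.
May 4, 1887 → May 4, 1888: 366 days (1888 is a leap year).
May 1888: 31 − 4 = 27 days remain.
Then 10 full months totalling 304 days.
April 1–16, 1889: 16 days.
Residual: 347 days.
Total: 1078 days.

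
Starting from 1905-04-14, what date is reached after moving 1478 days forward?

1909-05-01

Count 1478 days after April 14, 1905:
Day-of-year of April 14, 1905: 104.
Day-of-year of May 1, 1909: 121.
1905 has 365 days, so 365 − 104 = 261 days remain in 1905.
Full years: 1906: 365; 1907: 365; 1908: 366. Sum = 1096.
Total: 261 + 1096 + 121 = 1478 days.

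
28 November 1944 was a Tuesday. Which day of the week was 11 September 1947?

Thursday

Day-of-year of November 28, 1944: 333.
Day-of-year of September 11, 1947: 254.
1944 has 366 days, so 366 − 333 = 33 days remain in 1944.
Full years: 1945: 365; 1946: 365. Sum = 730.
Total: 33 + 730 + 254 = 1017 days.
1017 mod 7 = 2, so 2 days after Tuesday is Thursday.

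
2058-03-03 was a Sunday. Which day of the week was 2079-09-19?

Day-of-year of March 3, 2058: 62.
Day-of-year of September 19, 2079: 262.
2058 has 365 days, so 365 − 62 = 303 days remain in 2058.
Full years 2059–2078: 15 common + 5 leap = 15×365 + 5×366 = 7305 days.
Total: 303 + 7305 + 262 = 7870 days.
7870 mod 7 = 2, so 2 days after Sunday is Tuesday.

Tuesday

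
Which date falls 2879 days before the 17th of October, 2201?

the 28th of November, 2193

Count 2879 days before October 17, 2201:
From November 28, 2193 to November 28, 2200: 7 years, of which 1 contains a Feb 29 — 6×365 + 1×366 = 2556 days.
(2200 is not a leap year (divisible by 100 but not 400).)
November 2200: 30 − 28 = 2 days remain.
Then 10 full months totalling 304 days.
October 1–17, 2201: 17 days.
Residual: 323 days.
Total: 2879 days.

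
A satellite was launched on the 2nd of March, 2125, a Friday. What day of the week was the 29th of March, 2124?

Wednesday

Count forward from the earlier date (March 29, 2124) to the later (March 2, 2125):
March 2124: 31 − 29 = 2 days remain.
Then 11 full months totalling 334 days.
March 1–2, 2125: 2 days.
Residual: 338 days.
Total: 338 days.
338 mod 7 = 2, so 2 days before Friday is Wednesday.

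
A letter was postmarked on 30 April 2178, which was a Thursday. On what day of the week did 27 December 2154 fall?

Friday

Count forward from the earlier date (December 27, 2154) to the later (April 30, 2178):
From December 27, 2154 to December 27, 2177: 23 years, of which 6 contain a Feb 29 — 17×365 + 6×366 = 8401 days.
December 2177: 31 − 27 = 4 days remain.
Then January (31), February 2178 (28), March (31): 31 + 28 + 31 = 90 days.
April 1–30, 2178: 30 days.
Residual: 124 days.
Total: 8525 days.
8525 mod 7 = 6, so 6 days before Thursday is Friday.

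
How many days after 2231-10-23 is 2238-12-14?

2609

From October 23, 2231 to October 23, 2238: 7 years, of which 2 contain a Feb 29 — 5×365 + 2×366 = 2557 days.
October 2238: 31 − 23 = 8 days remain.
Then November (30): 30 days.
December 1–14, 2238: 14 days.
Residual: 52 days.
Total: 2609 days.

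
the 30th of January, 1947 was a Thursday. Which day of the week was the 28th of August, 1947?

January 1947: 31 − 30 = 1 day remains.
Then February 1947 (28), March (31), April (30), May (31), June (30), July (31): 28 + 31 + 30 + 31 + 30 + 31 = 181 days.
August 1–28, 1947: 28 days.
Total: 1 + 181 + 28 = 210 days.
210 is a multiple of 7, so the 28th of August, 1947 falls on the same weekday: Thursday.

Thursday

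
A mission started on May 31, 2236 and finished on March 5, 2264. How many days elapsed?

Day-of-year of May 31, 2236: 152.
Day-of-year of March 5, 2264: 65.
2236 has 366 days, so 366 − 152 = 214 days remain in 2236.
Full years 2237–2263: 21 common + 6 leap = 21×365 + 6×366 = 9861 days.
Total: 214 + 9861 + 65 = 10140 days.

10140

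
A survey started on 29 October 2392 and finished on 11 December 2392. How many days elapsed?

43

October 2392: 31 − 29 = 2 days remain.
Then November (30): 30 days.
December 1–11, 2392: 11 days.
Total: 2 + 30 + 11 = 43 days.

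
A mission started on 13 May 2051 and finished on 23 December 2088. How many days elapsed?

From May 13, 2051 to May 13, 2088: 37 years, of which 10 contain a Feb 29 — 27×365 + 10×366 = 13515 days.
May 2088: 31 − 13 = 18 days remain.
Then June (30), July (31), August (31), September (30), October (31), November (30): 30 + 31 + 31 + 30 + 31 + 30 = 183 days.
December 1–23, 2088: 23 days.
Residual: 224 days.
Total: 13739 days.

13739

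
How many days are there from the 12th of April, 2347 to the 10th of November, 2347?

April 2347: 30 − 12 = 18 days remain.
Then May (31), June (30), July (31), August (31), September (30), October (31): 31 + 30 + 31 + 31 + 30 + 31 = 184 days.
November 1–10, 2347: 10 days.
Total: 18 + 184 + 10 = 212 days.

212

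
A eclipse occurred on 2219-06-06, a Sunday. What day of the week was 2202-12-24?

Friday

Count forward from the earlier date (December 24, 2202) to the later (June 6, 2219):
From December 24, 2202 to December 24, 2218: 16 years, of which 4 contain a Feb 29 — 12×365 + 4×366 = 5844 days.
December 2218: 31 − 24 = 7 days remain.
Then January (31), February 2219 (28), March (31), April (30), May (31): 31 + 28 + 31 + 30 + 31 = 151 days.
June 1–6, 2219: 6 days.
Residual: 164 days.
Total: 6008 days.
6008 mod 7 = 2, so 2 days before Sunday is Friday.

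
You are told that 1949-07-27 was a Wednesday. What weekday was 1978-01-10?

Day-of-year of July 27, 1949: 208.
Day-of-year of January 10, 1978: 10.
1949 has 365 days, so 365 − 208 = 157 days remain in 1949.
Full years 1950–1977: 21 common + 7 leap = 21×365 + 7×366 = 10227 days.
Total: 157 + 10227 + 10 = 10394 days.
10394 mod 7 = 6, so 6 days after Wednesday is Tuesday.

Tuesday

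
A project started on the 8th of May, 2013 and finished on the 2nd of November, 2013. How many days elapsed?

178

May 2013: 31 − 8 = 23 days remain.
Then June (30), July (31), August (31), September (30), October (31): 30 + 31 + 31 + 30 + 31 = 153 days.
November 1–2, 2013: 2 days.
Total: 23 + 153 + 2 = 178 days.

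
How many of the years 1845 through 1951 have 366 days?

Years divisible by 4: 1848, 1852, …, 1948 — 26 in all.
Of these, 1900 is divisible by 100 but not 400, so not leap.
Leap years: 26 − 1 = 25.

25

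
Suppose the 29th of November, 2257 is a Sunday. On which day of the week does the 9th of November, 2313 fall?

Sunday

Day-of-year of November 29, 2257: 333.
Day-of-year of November 9, 2313: 313.
2257 has 365 days, so 365 − 333 = 32 days remain in 2257.
Full years 2258–2312: 42 common + 13 leap = 42×365 + 13×366 = 20088 days.
Total: 32 + 20088 + 313 = 20433 days.
20433 is a multiple of 7, so the 9th of November, 2313 falls on the same weekday: Sunday.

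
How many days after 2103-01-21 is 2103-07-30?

January 2103: 31 − 21 = 10 days remain.
Then February 2103 (28), March (31), April (30), May (31), June (30): 28 + 31 + 30 + 31 + 30 = 150 days.
July 1–30, 2103: 30 days.
Total: 10 + 150 + 30 = 190 days.

190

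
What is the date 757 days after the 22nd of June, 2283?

the 18th of July, 2285

Count 757 days after June 22, 2283:
June 2283: 30 − 22 = 8 days remain.
Then 24 full months totalling 731 days.
July 1–18, 2285: 18 days.
Total: 8 + 731 + 18 = 757 days.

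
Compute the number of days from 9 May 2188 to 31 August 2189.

May 2188: 31 − 9 = 22 days remain.
Then 14 full months totalling 426 days.
August 1–31, 2189: 31 days.
Total: 22 + 426 + 31 = 479 days.

479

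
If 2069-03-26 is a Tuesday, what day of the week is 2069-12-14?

March 2069: 31 − 26 = 5 days remain.
Then April (30), May (31), June (30), July (31), August (31), September (30), October (31), November (30): 30 + 31 + 30 + 31 + 31 + 30 + 31 + 30 = 244 days.
December 1–14, 2069: 14 days.
Total: 5 + 244 + 14 = 263 days.
263 mod 7 = 4, so 4 days after Tuesday is Saturday.

Saturday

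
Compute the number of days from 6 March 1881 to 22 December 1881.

291

March 1881: 31 − 6 = 25 days remain.
Then April (30), May (31), June (30), July (31), August (31), September (30), October (31), November (30): 30 + 31 + 30 + 31 + 31 + 30 + 31 + 30 = 244 days.
December 1–22, 1881: 22 days.
Total: 25 + 244 + 22 = 291 days.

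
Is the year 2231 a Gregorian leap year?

2231 is not a leap year.

No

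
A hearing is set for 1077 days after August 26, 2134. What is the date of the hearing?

August 7, 2137

Count 1077 days after August 26, 2134:
Day-of-year of August 26, 2134: 238.
Day-of-year of August 7, 2137: 219.
2134 has 365 days, so 365 − 238 = 127 days remain in 2134.
Full years: 2135: 365; 2136: 366. Sum = 731.
Total: 127 + 731 + 219 = 1077 days.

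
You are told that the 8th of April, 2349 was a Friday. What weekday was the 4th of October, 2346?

Friday

Count forward from the earlier date (October 4, 2346) to the later (April 8, 2349):
Day-of-year of October 4, 2346: 277.
Day-of-year of April 8, 2349: 98.
2346 has 365 days, so 365 − 277 = 88 days remain in 2346.
Full years: 2347: 365; 2348: 366. Sum = 731.
Total: 88 + 731 + 98 = 917 days.
917 is a multiple of 7, so the 4th of October, 2346 falls on the same weekday: Friday.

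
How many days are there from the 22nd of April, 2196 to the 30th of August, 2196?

April 2196: 30 − 22 = 8 days remain.
Then May (31), June (30), July (31): 31 + 30 + 31 = 92 days.
August 1–30, 2196: 30 days.
Total: 8 + 92 + 30 = 130 days.

130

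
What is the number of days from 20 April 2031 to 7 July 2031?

April 2031: 30 − 20 = 10 days remain.
Then May (31), June (30): 31 + 30 = 61 days.
July 1–7, 2031: 7 days.
Total: 10 + 61 + 7 = 78 days.

78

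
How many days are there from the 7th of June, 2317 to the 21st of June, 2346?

Day-of-year of June 7, 2317: 158.
Day-of-year of June 21, 2346: 172.
2317 has 365 days, so 365 − 158 = 207 days remain in 2317.
Full years 2318–2345: 21 common + 7 leap = 21×365 + 7×366 = 10227 days.
Total: 207 + 10227 + 172 = 10606 days.

10606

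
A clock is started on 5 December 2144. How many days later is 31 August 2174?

10861

From December 5, 2144 to December 5, 2173: 29 years, of which 7 contain a Feb 29 — 22×365 + 7×366 = 10592 days.
December 2173: 31 − 5 = 26 days remain.
Then January (31), February 2174 (28), March (31), April (30), May (31), June (30), July (31): 31 + 28 + 31 + 30 + 31 + 30 + 31 = 212 days.
August 1–31, 2174: 31 days.
Residual: 269 days.
Total: 10861 days.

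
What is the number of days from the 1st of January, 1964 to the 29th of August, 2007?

15946

Day-of-year of January 1, 1964: 1.
Day-of-year of August 29, 2007: 241.
1964 has 366 days, so 366 − 1 = 365 days remain in 1964.
Full years 1965–2006: 32 common + 10 leap = 32×365 + 10×366 = 15340 days.
Total: 365 + 15340 + 241 = 15946 days.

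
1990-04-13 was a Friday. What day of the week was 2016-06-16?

Thursday

From April 13, 1990 to April 13, 2016: 26 years, of which 7 contain a Feb 29 — 19×365 + 7×366 = 9497 days.
(2000 is a leap year (divisible by 400).)
April 2016: 30 − 13 = 17 days remain.
Then May (31): 31 days.
June 1–16, 2016: 16 days.
Residual: 64 days.
Total: 9561 days.
9561 mod 7 = 6, so 6 days after Friday is Thursday.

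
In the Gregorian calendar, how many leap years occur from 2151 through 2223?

Years divisible by 4: 2152, 2156, …, 2220 — 18 in all.
Of these, 2200 is divisible by 100 but not 400, so not leap.
Leap years: 18 − 1 = 17.

17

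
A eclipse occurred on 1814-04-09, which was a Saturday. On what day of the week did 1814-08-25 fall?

April 1814: 30 − 9 = 21 days remain.
Then May (31), June (30), July (31): 31 + 30 + 31 = 92 days.
August 1–25, 1814: 25 days.
Total: 21 + 92 + 25 = 138 days.
138 mod 7 = 5, so 5 days after Saturday is Thursday.

Thursday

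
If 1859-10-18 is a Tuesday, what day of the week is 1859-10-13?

Thursday

Count forward from the earlier date (October 13, 1859) to the later (October 18, 1859):
Within October 1859: 18 − 13 = 5 days.
5 mod 7 = 5, so 5 days before Tuesday is Thursday.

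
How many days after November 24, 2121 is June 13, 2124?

November 24, 2121 → November 24, 2122: 365 days.
November 24, 2122 → November 24, 2123: 365 days.
November 2123: 30 − 24 = 6 days remain.
Then December (31), January (31), February 2124 (29), March (31), April (30), May (31): 31 + 31 + 29 + 31 + 30 + 31 = 183 days.
June 1–13, 2124: 13 days.
Residual: 202 days.
Total: 932 days.

932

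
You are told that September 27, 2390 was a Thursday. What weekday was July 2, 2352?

Count forward from the earlier date (July 2, 2352) to the later (September 27, 2390):
Day-of-year of July 2, 2352: 184.
Day-of-year of September 27, 2390: 270.
2352 has 366 days, so 366 − 184 = 182 days remain in 2352.
Full years 2353–2389: 28 common + 9 leap = 28×365 + 9×366 = 13514 days.
Total: 182 + 13514 + 270 = 13966 days.
13966 mod 7 = 1, so 1 day before Thursday is Wednesday.

Wednesday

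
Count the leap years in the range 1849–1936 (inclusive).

21

Years divisible by 4: 1852, 1856, …, 1936 — 22 in all.
Of these, 1900 is divisible by 100 but not 400, so not leap.
Leap years: 22 − 1 = 21.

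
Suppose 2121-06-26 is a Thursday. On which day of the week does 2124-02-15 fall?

Day-of-year of June 26, 2121: 177.
Day-of-year of February 15, 2124: 46.
2121 has 365 days, so 365 − 177 = 188 days remain in 2121.
Full years: 2122: 365; 2123: 365. Sum = 730.
Total: 188 + 730 + 46 = 964 days.
964 mod 7 = 5, so 5 days after Thursday is Tuesday.

Tuesday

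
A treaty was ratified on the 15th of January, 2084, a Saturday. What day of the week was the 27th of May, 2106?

Day-of-year of January 15, 2084: 15.
Day-of-year of May 27, 2106: 147.
2084 has 366 days, so 366 − 15 = 351 days remain in 2084.
Full years 2085–2105: 17 common + 4 leap = 17×365 + 4×366 = 7669 days.
Total: 351 + 7669 + 147 = 8167 days.
8167 mod 7 = 5, so 5 days after Saturday is Thursday.

Thursday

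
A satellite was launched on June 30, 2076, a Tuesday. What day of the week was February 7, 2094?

From June 30, 2076 to June 30, 2093: 17 years, of which 4 contain a Feb 29 — 13×365 + 4×366 = 6209 days.
June 2093: 30 − 30 = 0 days remain.
Then July (31), August (31), September (30), October (31), November (30), December (31), January (31): 31 + 31 + 30 + 31 + 30 + 31 + 31 = 215 days.
February 1–7, 2094: 7 days (2094 is not a leap year).
Residual: 222 days.
Total: 6431 days.
6431 mod 7 = 5, so 5 days after Tuesday is Sunday.

Sunday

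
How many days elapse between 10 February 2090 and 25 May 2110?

Day-of-year of February 10, 2090: 41.
Day-of-year of May 25, 2110: 145.
2090 has 365 days, so 365 − 41 = 324 days remain in 2090.
Full years 2091–2109: 15 common + 4 leap = 15×365 + 4×366 = 6939 days.
Total: 324 + 6939 + 145 = 7408 days.

7408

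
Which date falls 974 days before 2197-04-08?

2194-08-08

Count 974 days before April 8, 2197:
Day-of-year of August 8, 2194: 220.
Day-of-year of April 8, 2197: 98.
2194 has 365 days, so 365 − 220 = 145 days remain in 2194.
Full years: 2195: 365; 2196: 366. Sum = 731.
Total: 145 + 731 + 98 = 974 days.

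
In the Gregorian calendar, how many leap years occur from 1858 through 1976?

Years divisible by 4: 1860, 1864, …, 1976 — 30 in all.
Of these, 1900 is divisible by 100 but not 400, so not leap.
Leap years: 30 − 1 = 29.

29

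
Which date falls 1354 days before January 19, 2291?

May 6, 2287

Count 1354 days before January 19, 2291:
Day-of-year of May 6, 2287: 126.
Day-of-year of January 19, 2291: 19.
2287 has 365 days, so 365 − 126 = 239 days remain in 2287.
Full years: 2288: 366; 2289: 365; 2290: 365. Sum = 1096.
Total: 239 + 1096 + 19 = 1354 days.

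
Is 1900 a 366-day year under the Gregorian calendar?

1900 is not a leap year (divisible by 100 but not 400).

No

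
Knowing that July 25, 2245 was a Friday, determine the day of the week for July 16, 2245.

Wednesday

Count forward from the earlier date (July 16, 2245) to the later (July 25, 2245):
Within July 2245: 25 − 16 = 9 days.
9 mod 7 = 2, so 2 days before Friday is Wednesday.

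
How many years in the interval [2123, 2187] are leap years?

Years divisible by 4: 2124, 2128, …, 2184 — 16 in all.
No century exceptions apply. Count: 16.

16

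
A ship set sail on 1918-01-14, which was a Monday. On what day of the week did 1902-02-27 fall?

Count forward from the earlier date (February 27, 1902) to the later (January 14, 1918):
Day-of-year of February 27, 1902: 58.
Day-of-year of January 14, 1918: 14.
1902 has 365 days, so 365 − 58 = 307 days remain in 1902.
Full years 1903–1917: 11 common + 4 leap = 11×365 + 4×366 = 5479 days.
Total: 307 + 5479 + 14 = 5800 days.
5800 mod 7 = 4, so 4 days before Monday is Thursday.

Thursday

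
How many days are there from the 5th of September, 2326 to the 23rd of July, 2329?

September 5, 2326 → September 5, 2327: 365 days.
September 5, 2327 → September 5, 2328: 366 days (2328 is a leap year).
September 2328: 30 − 5 = 25 days remain.
Then 9 full months totalling 273 days.
July 1–23, 2329: 23 days.
Residual: 321 days.
Total: 1052 days.

1052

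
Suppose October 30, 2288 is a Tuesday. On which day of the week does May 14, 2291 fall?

Day-of-year of October 30, 2288: 304.
Day-of-year of May 14, 2291: 134.
2288 has 366 days, so 366 − 304 = 62 days remain in 2288.
Full years: 2289: 365; 2290: 365. Sum = 730.
Total: 62 + 730 + 134 = 926 days.
926 mod 7 = 2, so 2 days after Tuesday is Thursday.

Thursday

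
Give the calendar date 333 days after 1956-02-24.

1957-01-22

Count 333 days after February 24, 1956:
February 1956: 29 − 24 = 5 days remain (1956 is a leap year, so February has 29 days).
Then 10 full months totalling 306 days.
January 1–22, 1957: 22 days.
Total: 5 + 306 + 22 = 333 days.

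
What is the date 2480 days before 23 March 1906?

7 June 1899

Count 2480 days before March 23, 1906:
Day-of-year of June 7, 1899: 158.
Day-of-year of March 23, 1906: 82.
1899 has 365 days, so 365 − 158 = 207 days remain in 1899.
Full years: 1900: 365; 1901: 365; 1902: 365; 1903: 365; 1904: 366; 1905: 365. Sum = 2191.
Total: 207 + 2191 + 82 = 2480 days.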